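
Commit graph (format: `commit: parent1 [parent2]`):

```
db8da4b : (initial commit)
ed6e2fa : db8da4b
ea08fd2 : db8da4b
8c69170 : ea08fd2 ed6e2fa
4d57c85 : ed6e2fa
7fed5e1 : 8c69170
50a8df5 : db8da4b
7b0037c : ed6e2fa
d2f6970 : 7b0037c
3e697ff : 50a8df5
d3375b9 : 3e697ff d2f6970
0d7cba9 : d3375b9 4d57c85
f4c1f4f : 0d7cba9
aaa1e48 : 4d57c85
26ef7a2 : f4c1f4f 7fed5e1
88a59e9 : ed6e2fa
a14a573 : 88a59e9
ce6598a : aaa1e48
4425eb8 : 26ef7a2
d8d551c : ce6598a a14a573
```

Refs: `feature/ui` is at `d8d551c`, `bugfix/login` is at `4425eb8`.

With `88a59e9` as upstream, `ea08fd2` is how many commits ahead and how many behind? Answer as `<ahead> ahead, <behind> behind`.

Reachable from ea08fd2: {db8da4b, ea08fd2}.
Reachable from 88a59e9: {88a59e9, db8da4b, ed6e2fa}.
Only in ea08fd2's history (ahead): {ea08fd2} — 1.
Only in 88a59e9's history (behind): {88a59e9, ed6e2fa} — 2.

1 ahead, 2 behind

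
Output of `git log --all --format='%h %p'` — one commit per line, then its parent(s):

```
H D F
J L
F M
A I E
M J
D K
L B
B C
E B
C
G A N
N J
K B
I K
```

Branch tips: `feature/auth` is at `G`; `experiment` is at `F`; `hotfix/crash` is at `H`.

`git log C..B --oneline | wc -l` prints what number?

1

Reachable from B: {B, C}.
Reachable from C: {C}.
In B's history but not C's: {B} — 1 commit.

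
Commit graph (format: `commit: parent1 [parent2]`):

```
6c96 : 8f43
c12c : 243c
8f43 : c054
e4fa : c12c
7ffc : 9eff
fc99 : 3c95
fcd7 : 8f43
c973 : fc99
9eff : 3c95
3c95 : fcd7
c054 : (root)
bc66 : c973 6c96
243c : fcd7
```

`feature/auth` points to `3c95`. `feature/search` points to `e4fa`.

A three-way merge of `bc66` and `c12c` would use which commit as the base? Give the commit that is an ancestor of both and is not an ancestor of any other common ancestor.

fcd7

Ancestors of bc66: {3c95, 6c96, 8f43, bc66, c054, c973, fc99, fcd7}.
Ancestors of c12c: {243c, 8f43, c054, c12c, fcd7}.
Common ancestors: {8f43, c054, fcd7}.
Among these, fcd7 is not an ancestor of any other common ancestor — it is the merge base.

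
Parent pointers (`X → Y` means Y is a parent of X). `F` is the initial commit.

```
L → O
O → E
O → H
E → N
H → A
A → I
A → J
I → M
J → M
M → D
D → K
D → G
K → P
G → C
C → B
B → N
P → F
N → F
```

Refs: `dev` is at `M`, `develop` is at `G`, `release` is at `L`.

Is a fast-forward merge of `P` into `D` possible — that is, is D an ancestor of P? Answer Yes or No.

No

A fast-forward from D to P is possible iff D is an ancestor of P.
Ancestors of P: {F, P}.
D is not among them, so fast-forward is not possible.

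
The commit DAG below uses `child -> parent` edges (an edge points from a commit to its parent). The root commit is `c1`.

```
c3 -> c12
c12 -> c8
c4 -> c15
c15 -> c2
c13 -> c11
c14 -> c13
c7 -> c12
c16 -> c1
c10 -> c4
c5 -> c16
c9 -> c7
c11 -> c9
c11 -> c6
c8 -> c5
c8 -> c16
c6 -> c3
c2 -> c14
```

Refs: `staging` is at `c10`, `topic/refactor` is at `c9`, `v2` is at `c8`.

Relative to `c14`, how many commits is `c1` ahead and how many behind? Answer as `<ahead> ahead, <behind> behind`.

Reachable from c1: {c1}.
Reachable from c14: {c1, c11, c12, c13, c14, c16, c3, c5, c6, c7, c8, c9}.
Only in c1's history (ahead): {} — 0.
Only in c14's history (behind): {c11, c12, c13, c14, c16, c3, c5, c6, c7, c8, c9} — 11.

0 ahead, 11 behind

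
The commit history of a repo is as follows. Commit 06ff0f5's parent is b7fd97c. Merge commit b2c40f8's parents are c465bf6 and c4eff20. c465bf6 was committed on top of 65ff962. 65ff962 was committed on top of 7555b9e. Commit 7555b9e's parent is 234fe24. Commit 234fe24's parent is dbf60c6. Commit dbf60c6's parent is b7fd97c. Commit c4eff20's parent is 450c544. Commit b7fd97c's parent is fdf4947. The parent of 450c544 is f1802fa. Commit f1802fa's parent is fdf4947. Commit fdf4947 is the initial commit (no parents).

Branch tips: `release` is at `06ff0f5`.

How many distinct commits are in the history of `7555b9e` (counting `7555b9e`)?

Walking parent pointers from 7555b9e: reachable set = {234fe24, 7555b9e, b7fd97c, dbf60c6, fdf4947}.
That is 5 commits.

5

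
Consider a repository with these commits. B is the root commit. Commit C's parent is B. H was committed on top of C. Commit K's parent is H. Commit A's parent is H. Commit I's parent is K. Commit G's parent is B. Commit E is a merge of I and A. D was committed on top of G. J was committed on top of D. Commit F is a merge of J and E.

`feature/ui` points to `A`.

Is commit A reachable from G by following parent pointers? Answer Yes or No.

Ancestors of G: {B, G}.
A is not in that set, so it is not an ancestor of G.

No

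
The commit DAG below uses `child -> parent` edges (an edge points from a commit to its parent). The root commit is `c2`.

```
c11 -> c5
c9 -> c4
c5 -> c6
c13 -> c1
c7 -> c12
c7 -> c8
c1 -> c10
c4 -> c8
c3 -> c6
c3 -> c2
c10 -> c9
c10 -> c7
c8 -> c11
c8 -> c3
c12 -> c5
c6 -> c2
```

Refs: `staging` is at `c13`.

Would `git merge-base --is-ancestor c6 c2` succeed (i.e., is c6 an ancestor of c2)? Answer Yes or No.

Ancestors of c2: {c2}.
c6 is not in that set, so it is not an ancestor of c2.

No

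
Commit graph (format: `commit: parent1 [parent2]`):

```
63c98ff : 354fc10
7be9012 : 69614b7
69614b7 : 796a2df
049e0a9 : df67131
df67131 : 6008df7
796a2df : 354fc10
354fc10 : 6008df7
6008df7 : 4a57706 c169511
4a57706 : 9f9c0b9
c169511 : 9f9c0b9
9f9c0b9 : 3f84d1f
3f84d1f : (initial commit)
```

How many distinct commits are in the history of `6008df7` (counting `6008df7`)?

5

Walking parent pointers from 6008df7: reachable set = {3f84d1f, 4a57706, 6008df7, 9f9c0b9, c169511}.
That is 5 commits.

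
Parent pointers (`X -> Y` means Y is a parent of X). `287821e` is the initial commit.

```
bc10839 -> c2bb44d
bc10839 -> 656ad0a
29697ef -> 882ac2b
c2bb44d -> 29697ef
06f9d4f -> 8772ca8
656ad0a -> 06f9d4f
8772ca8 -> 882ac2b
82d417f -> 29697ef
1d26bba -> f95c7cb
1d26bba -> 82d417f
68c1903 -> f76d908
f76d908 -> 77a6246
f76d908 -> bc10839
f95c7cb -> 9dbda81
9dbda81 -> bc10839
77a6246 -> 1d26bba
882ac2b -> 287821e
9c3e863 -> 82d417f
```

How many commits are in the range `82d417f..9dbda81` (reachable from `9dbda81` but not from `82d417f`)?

Reachable from 9dbda81: {06f9d4f, 287821e, 29697ef, 656ad0a, 8772ca8, 882ac2b, 9dbda81, bc10839, c2bb44d}.
Reachable from 82d417f: {287821e, 29697ef, 82d417f, 882ac2b}.
In 9dbda81's history but not 82d417f's: {06f9d4f, 656ad0a, 8772ca8, 9dbda81, bc10839, c2bb44d} — 6 commits.

6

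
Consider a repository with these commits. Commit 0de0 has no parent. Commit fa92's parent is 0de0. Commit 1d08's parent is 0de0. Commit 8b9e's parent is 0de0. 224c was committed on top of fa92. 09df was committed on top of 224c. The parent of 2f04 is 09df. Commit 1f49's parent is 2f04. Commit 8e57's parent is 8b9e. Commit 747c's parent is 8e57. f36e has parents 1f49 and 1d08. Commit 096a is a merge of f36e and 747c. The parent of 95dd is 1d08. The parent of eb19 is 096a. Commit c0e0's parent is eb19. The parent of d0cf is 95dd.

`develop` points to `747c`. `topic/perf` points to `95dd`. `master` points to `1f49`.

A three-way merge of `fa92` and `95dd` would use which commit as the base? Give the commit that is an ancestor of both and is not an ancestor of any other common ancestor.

0de0

Ancestors of fa92: {0de0, fa92}.
Ancestors of 95dd: {0de0, 1d08, 95dd}.
Common ancestors: {0de0}.
The only common ancestor is 0de0, so it is the merge base.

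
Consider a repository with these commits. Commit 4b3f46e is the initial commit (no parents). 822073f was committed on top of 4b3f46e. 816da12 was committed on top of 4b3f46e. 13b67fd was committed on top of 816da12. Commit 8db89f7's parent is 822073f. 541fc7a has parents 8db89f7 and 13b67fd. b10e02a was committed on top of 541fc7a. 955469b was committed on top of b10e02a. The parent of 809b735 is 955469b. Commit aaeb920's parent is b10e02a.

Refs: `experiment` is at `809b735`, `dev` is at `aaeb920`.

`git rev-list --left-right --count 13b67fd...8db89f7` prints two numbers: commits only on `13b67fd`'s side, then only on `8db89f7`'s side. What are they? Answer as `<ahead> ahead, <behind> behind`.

2 ahead, 2 behind

Reachable from 13b67fd: {13b67fd, 4b3f46e, 816da12}.
Reachable from 8db89f7: {4b3f46e, 822073f, 8db89f7}.
Only in 13b67fd's history (ahead): {13b67fd, 816da12} — 2.
Only in 8db89f7's history (behind): {822073f, 8db89f7} — 2.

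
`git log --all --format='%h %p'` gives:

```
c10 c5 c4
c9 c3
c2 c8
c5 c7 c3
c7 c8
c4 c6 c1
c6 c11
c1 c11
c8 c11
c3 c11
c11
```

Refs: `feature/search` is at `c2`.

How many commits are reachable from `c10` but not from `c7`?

6

Reachable from c10: {c1, c10, c11, c3, c4, c5, c6, c7, c8}.
Reachable from c7: {c11, c7, c8}.
In c10's history but not c7's: {c1, c10, c3, c4, c5, c6} — 6 commits.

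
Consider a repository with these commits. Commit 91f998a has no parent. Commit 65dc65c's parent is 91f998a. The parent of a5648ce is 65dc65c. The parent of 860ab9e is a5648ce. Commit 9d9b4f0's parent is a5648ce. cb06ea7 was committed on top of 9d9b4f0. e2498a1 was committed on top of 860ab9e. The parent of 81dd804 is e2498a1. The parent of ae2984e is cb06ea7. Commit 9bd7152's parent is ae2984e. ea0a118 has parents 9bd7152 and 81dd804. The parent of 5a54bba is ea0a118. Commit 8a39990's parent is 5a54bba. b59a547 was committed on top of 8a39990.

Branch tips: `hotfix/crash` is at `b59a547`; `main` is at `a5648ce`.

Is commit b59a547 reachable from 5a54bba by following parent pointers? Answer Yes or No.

No

Ancestors of 5a54bba: {5a54bba, 65dc65c, 81dd804, 860ab9e, 91f998a, 9bd7152, 9d9b4f0, a5648ce, ae2984e, cb06ea7, e2498a1, ea0a118}.
b59a547 is not in that set, so it is not an ancestor of 5a54bba.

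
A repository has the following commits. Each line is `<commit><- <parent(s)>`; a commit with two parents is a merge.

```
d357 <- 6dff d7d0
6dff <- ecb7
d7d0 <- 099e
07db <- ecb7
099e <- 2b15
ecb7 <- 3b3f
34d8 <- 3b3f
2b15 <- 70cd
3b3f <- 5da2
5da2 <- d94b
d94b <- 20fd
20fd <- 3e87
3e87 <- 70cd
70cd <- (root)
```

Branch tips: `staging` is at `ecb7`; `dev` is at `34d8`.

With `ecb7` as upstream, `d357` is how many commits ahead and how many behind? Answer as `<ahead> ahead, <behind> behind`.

Reachable from d357: {099e, 20fd, 2b15, 3b3f, 3e87, 5da2, 6dff, 70cd, d357, d7d0, d94b, ecb7}.
Reachable from ecb7: {20fd, 3b3f, 3e87, 5da2, 70cd, d94b, ecb7}.
Only in d357's history (ahead): {099e, 2b15, 6dff, d357, d7d0} — 5.
Only in ecb7's history (behind): {} — 0.

5 ahead, 0 behind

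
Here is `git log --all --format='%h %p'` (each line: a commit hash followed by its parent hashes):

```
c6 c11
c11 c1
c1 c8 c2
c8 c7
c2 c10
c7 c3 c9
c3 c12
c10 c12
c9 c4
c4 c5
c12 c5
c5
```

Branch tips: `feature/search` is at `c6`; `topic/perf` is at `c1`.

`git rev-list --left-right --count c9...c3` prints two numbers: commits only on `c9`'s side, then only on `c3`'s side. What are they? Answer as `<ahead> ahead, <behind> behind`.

2 ahead, 2 behind

Reachable from c9: {c4, c5, c9}.
Reachable from c3: {c12, c3, c5}.
Only in c9's history (ahead): {c4, c9} — 2.
Only in c3's history (behind): {c12, c3} — 2.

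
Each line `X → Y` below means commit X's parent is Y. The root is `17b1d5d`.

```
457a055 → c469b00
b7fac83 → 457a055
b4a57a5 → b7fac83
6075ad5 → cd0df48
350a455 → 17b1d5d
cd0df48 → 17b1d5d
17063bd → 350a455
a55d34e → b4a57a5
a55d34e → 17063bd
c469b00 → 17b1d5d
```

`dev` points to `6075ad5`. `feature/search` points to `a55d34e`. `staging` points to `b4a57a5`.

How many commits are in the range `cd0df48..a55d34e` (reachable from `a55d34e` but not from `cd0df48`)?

Reachable from a55d34e: {17063bd, 17b1d5d, 350a455, 457a055, a55d34e, b4a57a5, b7fac83, c469b00}.
Reachable from cd0df48: {17b1d5d, cd0df48}.
In a55d34e's history but not cd0df48's: {17063bd, 350a455, 457a055, a55d34e, b4a57a5, b7fac83, c469b00} — 7 commits.

7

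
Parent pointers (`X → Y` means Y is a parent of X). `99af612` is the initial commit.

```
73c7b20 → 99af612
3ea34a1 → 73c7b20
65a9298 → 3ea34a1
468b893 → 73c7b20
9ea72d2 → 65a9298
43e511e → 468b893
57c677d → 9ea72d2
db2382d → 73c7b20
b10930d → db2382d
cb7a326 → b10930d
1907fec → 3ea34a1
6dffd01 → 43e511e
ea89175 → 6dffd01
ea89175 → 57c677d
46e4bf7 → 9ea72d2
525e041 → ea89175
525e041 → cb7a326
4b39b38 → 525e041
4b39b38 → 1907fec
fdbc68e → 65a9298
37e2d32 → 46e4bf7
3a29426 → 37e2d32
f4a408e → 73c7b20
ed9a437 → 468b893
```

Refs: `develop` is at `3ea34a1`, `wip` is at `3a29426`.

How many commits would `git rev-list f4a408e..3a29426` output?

6

Reachable from 3a29426: {37e2d32, 3a29426, 3ea34a1, 46e4bf7, 65a9298, 73c7b20, 99af612, 9ea72d2}.
Reachable from f4a408e: {73c7b20, 99af612, f4a408e}.
In 3a29426's history but not f4a408e's: {37e2d32, 3a29426, 3ea34a1, 46e4bf7, 65a9298, 9ea72d2} — 6 commits.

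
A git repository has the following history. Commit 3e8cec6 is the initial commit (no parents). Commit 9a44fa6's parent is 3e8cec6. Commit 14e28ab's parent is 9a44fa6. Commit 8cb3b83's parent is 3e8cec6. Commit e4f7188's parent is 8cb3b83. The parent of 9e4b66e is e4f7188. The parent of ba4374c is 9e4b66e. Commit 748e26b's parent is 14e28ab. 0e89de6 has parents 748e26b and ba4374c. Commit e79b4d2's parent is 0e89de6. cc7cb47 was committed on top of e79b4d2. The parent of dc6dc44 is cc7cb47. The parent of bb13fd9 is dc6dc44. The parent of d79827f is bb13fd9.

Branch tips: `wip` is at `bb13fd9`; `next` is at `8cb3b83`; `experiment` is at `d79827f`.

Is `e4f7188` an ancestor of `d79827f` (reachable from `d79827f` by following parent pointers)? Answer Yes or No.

Yes

Ancestors of d79827f (commits reachable by following parents): {0e89de6, 14e28ab, 3e8cec6, 748e26b, 8cb3b83, 9a44fa6, 9e4b66e, ba4374c, bb13fd9, cc7cb47, d79827f, dc6dc44, e4f7188, e79b4d2}.
e4f7188 is in that set, so it is an ancestor of d79827f.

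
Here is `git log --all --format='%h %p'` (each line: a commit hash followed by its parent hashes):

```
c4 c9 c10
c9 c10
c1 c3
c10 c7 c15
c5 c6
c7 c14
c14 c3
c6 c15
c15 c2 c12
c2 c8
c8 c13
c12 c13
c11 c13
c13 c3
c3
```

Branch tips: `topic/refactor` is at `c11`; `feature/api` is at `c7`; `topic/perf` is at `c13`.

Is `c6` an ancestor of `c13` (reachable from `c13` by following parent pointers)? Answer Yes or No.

No

Ancestors of c13: {c13, c3}.
c6 is not in that set, so it is not an ancestor of c13.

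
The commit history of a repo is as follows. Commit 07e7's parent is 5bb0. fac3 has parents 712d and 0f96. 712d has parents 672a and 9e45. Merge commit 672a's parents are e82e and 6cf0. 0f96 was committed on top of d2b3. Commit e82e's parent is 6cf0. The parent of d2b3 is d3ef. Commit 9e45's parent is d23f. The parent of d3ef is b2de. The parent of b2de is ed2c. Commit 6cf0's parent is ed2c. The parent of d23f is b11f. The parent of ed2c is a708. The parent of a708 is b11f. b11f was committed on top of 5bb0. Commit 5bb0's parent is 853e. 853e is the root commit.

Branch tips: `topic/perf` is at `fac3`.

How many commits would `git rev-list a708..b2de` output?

Reachable from b2de: {5bb0, 853e, a708, b11f, b2de, ed2c}.
Reachable from a708: {5bb0, 853e, a708, b11f}.
In b2de's history but not a708's: {b2de, ed2c} — 2 commits.

2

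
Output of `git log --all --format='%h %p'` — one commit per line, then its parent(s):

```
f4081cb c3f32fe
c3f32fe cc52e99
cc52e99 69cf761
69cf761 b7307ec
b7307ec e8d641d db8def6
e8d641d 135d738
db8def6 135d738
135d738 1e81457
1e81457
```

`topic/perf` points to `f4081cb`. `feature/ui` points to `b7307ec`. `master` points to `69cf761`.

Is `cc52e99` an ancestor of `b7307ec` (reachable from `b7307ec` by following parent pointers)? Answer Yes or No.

No

Ancestors of b7307ec: {135d738, 1e81457, b7307ec, db8def6, e8d641d}.
cc52e99 is not in that set, so it is not an ancestor of b7307ec.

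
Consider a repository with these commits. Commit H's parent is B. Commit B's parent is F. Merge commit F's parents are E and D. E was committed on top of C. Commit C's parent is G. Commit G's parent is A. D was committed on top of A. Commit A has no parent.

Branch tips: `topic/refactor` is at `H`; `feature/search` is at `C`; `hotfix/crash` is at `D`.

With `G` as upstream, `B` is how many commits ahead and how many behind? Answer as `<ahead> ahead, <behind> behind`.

5 ahead, 0 behind

Reachable from B: {A, B, C, D, E, F, G}.
Reachable from G: {A, G}.
Only in B's history (ahead): {B, C, D, E, F} — 5.
Only in G's history (behind): {} — 0.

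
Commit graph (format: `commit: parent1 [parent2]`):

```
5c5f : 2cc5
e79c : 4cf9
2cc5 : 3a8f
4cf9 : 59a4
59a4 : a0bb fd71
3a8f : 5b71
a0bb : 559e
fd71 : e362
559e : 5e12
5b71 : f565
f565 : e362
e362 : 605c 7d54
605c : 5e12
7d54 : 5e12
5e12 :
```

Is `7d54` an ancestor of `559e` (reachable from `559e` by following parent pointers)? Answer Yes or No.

Ancestors of 559e: {559e, 5e12}.
7d54 is not in that set, so it is not an ancestor of 559e.

No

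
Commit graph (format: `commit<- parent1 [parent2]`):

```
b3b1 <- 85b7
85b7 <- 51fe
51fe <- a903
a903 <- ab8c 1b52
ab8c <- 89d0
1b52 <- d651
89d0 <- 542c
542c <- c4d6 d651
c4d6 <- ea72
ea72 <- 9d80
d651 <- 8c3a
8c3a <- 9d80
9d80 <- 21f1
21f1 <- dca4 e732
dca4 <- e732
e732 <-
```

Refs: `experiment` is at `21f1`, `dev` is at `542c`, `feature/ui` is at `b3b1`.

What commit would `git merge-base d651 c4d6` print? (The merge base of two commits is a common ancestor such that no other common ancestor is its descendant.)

9d80

Ancestors of d651: {21f1, 8c3a, 9d80, d651, dca4, e732}.
Ancestors of c4d6: {21f1, 9d80, c4d6, dca4, e732, ea72}.
Common ancestors: {21f1, 9d80, dca4, e732}.
Among these, 9d80 is not an ancestor of any other common ancestor — it is the merge base.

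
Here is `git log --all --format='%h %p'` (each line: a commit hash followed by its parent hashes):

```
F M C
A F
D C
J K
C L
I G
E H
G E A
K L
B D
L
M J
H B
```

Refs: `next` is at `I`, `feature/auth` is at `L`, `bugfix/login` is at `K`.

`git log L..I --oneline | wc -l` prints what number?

Reachable from I: {A, B, C, D, E, F, G, H, I, J, K, L, M}.
Reachable from L: {L}.
In I's history but not L's: {A, B, C, D, E, F, G, H, I, J, K, M} — 12 commits.

12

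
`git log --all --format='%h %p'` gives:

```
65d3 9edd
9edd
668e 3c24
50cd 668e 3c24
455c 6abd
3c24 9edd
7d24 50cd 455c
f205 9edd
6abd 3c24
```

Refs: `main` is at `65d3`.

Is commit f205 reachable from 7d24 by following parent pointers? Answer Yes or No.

Ancestors of 7d24: {3c24, 455c, 50cd, 668e, 6abd, 7d24, 9edd}.
f205 is not in that set, so it is not an ancestor of 7d24.

No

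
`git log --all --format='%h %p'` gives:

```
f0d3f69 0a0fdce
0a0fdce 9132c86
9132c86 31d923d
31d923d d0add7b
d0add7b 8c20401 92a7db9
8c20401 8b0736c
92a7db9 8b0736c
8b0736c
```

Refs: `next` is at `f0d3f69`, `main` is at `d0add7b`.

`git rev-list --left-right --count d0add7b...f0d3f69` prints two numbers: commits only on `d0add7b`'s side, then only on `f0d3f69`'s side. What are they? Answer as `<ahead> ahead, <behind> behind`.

0 ahead, 4 behind

Reachable from d0add7b: {8b0736c, 8c20401, 92a7db9, d0add7b}.
Reachable from f0d3f69: {0a0fdce, 31d923d, 8b0736c, 8c20401, 9132c86, 92a7db9, d0add7b, f0d3f69}.
Only in d0add7b's history (ahead): {} — 0.
Only in f0d3f69's history (behind): {0a0fdce, 31d923d, 9132c86, f0d3f69} — 4.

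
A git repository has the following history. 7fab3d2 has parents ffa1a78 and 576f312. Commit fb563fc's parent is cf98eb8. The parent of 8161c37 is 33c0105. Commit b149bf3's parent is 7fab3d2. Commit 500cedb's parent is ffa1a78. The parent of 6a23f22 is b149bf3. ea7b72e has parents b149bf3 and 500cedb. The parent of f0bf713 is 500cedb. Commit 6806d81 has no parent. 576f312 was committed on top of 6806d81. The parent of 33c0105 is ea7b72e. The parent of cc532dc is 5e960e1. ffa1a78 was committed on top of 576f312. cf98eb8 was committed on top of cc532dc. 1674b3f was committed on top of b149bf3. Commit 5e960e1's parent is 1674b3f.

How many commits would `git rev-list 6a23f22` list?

Walking parent pointers from 6a23f22: reachable set = {576f312, 6806d81, 6a23f22, 7fab3d2, b149bf3, ffa1a78}.
That is 6 commits.

6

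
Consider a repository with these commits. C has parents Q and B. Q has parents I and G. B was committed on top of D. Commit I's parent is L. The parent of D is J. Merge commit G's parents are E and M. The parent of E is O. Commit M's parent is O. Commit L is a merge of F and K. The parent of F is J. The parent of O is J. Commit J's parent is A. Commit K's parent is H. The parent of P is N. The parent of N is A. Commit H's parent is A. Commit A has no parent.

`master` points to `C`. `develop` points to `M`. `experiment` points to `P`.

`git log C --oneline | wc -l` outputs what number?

Walking parent pointers from C: reachable set = {A, B, C, D, E, F, G, H, I, J, K, L, M, O, Q}.
That is 15 commits.

15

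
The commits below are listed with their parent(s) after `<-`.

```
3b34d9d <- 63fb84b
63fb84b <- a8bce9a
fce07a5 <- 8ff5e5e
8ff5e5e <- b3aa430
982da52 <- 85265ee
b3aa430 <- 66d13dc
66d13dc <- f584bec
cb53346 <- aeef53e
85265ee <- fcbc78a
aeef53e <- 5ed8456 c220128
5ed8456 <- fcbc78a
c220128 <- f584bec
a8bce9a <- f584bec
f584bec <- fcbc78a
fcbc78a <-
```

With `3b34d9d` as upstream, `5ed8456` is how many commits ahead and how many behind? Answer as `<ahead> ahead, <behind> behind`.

1 ahead, 4 behind

Reachable from 5ed8456: {5ed8456, fcbc78a}.
Reachable from 3b34d9d: {3b34d9d, 63fb84b, a8bce9a, f584bec, fcbc78a}.
Only in 5ed8456's history (ahead): {5ed8456} — 1.
Only in 3b34d9d's history (behind): {3b34d9d, 63fb84b, a8bce9a, f584bec} — 4.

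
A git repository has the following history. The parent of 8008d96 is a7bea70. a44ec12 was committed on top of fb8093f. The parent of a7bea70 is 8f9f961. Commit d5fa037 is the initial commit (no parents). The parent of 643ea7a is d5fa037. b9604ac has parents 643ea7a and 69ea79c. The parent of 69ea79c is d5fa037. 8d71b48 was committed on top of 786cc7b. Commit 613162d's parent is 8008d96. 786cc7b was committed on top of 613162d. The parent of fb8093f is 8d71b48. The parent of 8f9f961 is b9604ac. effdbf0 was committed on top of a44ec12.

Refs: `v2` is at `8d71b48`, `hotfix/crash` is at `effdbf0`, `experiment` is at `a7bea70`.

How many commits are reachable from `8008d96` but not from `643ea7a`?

Reachable from 8008d96: {643ea7a, 69ea79c, 8008d96, 8f9f961, a7bea70, b9604ac, d5fa037}.
Reachable from 643ea7a: {643ea7a, d5fa037}.
In 8008d96's history but not 643ea7a's: {69ea79c, 8008d96, 8f9f961, a7bea70, b9604ac} — 5 commits.

5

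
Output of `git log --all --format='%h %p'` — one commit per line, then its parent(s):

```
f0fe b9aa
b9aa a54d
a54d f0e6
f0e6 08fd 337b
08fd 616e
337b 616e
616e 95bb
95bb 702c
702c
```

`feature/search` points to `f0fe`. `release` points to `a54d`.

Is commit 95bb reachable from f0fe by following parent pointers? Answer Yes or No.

Yes

Ancestors of f0fe (commits reachable by following parents): {08fd, 337b, 616e, 702c, 95bb, a54d, b9aa, f0e6, f0fe}.
95bb is in that set, so it is an ancestor of f0fe.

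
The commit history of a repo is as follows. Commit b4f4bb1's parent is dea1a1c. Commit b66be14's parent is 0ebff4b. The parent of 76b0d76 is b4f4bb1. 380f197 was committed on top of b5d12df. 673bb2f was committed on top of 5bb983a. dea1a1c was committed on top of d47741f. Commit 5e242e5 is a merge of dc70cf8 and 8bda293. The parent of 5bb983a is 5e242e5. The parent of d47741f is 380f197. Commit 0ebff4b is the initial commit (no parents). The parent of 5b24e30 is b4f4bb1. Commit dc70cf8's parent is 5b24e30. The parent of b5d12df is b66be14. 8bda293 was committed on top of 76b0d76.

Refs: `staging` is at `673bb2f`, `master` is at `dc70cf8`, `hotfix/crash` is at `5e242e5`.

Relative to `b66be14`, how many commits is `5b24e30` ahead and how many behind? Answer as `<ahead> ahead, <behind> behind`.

6 ahead, 0 behind

Reachable from 5b24e30: {0ebff4b, 380f197, 5b24e30, b4f4bb1, b5d12df, b66be14, d47741f, dea1a1c}.
Reachable from b66be14: {0ebff4b, b66be14}.
Only in 5b24e30's history (ahead): {380f197, 5b24e30, b4f4bb1, b5d12df, d47741f, dea1a1c} — 6.
Only in b66be14's history (behind): {} — 0.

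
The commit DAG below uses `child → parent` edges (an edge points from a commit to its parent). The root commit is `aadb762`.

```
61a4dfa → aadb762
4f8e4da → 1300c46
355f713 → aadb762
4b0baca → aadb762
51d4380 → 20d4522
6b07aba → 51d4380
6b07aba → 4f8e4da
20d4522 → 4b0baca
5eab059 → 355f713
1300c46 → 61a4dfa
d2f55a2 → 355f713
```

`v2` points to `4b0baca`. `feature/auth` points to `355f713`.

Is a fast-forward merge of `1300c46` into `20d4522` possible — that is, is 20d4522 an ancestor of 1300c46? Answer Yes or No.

A fast-forward from 20d4522 to 1300c46 is possible iff 20d4522 is an ancestor of 1300c46.
Ancestors of 1300c46: {1300c46, 61a4dfa, aadb762}.
20d4522 is not among them, so fast-forward is not possible.

No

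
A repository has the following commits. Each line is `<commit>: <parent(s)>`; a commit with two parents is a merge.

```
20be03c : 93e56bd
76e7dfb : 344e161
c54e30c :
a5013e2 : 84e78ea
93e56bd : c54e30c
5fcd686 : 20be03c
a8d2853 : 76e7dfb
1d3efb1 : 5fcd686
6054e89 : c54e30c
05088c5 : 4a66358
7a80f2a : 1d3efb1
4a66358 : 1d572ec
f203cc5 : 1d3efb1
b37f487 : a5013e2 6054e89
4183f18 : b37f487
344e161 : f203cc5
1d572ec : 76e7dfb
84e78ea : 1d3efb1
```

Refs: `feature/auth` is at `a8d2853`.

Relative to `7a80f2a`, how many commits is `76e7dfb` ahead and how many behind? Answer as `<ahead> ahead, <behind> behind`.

3 ahead, 1 behind

Reachable from 76e7dfb: {1d3efb1, 20be03c, 344e161, 5fcd686, 76e7dfb, 93e56bd, c54e30c, f203cc5}.
Reachable from 7a80f2a: {1d3efb1, 20be03c, 5fcd686, 7a80f2a, 93e56bd, c54e30c}.
Only in 76e7dfb's history (ahead): {344e161, 76e7dfb, f203cc5} — 3.
Only in 7a80f2a's history (behind): {7a80f2a} — 1.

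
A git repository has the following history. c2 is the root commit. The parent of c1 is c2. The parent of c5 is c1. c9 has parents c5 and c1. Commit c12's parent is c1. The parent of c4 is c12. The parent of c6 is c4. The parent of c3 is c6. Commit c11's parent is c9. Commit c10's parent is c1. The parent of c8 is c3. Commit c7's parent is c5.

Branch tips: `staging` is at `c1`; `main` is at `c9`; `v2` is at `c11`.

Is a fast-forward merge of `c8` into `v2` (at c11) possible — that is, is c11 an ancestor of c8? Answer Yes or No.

No

A fast-forward from c11 to c8 is possible iff c11 is an ancestor of c8.
Ancestors of c8: {c1, c12, c2, c3, c4, c6, c8}.
c11 is not among them, so fast-forward is not possible.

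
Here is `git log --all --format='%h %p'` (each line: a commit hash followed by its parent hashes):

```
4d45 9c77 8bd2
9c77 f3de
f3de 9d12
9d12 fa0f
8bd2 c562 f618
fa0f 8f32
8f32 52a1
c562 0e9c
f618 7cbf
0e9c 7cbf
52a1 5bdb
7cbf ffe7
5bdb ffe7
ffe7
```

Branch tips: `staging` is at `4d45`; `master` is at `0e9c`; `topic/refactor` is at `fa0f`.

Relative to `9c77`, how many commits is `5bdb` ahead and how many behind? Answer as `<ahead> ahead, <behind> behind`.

0 ahead, 6 behind

Reachable from 5bdb: {5bdb, ffe7}.
Reachable from 9c77: {52a1, 5bdb, 8f32, 9c77, 9d12, f3de, fa0f, ffe7}.
Only in 5bdb's history (ahead): {} — 0.
Only in 9c77's history (behind): {52a1, 8f32, 9c77, 9d12, f3de, fa0f} — 6.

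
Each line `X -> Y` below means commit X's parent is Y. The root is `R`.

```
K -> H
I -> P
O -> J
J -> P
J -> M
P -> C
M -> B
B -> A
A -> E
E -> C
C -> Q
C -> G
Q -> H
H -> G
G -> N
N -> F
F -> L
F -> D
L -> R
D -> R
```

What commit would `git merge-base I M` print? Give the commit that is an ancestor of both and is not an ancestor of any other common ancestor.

C

Ancestors of I: {C, D, F, G, H, I, L, N, P, Q, R}.
Ancestors of M: {A, B, C, D, E, F, G, H, L, M, N, Q, R}.
Common ancestors: {C, D, F, G, H, L, N, Q, R}.
Among these, C is not an ancestor of any other common ancestor — it is the merge base.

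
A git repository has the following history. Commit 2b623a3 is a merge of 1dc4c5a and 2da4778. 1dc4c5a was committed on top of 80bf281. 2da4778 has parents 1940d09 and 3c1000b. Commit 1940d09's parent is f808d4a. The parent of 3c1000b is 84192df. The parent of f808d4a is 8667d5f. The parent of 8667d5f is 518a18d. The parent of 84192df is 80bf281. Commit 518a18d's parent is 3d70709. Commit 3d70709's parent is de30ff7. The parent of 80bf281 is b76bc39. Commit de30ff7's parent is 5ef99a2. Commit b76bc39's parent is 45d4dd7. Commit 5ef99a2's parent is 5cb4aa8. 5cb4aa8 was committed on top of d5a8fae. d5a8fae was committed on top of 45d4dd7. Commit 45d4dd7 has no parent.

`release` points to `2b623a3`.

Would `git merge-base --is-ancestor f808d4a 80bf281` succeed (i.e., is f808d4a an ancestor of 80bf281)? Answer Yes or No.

No

Ancestors of 80bf281: {45d4dd7, 80bf281, b76bc39}.
f808d4a is not in that set, so it is not an ancestor of 80bf281.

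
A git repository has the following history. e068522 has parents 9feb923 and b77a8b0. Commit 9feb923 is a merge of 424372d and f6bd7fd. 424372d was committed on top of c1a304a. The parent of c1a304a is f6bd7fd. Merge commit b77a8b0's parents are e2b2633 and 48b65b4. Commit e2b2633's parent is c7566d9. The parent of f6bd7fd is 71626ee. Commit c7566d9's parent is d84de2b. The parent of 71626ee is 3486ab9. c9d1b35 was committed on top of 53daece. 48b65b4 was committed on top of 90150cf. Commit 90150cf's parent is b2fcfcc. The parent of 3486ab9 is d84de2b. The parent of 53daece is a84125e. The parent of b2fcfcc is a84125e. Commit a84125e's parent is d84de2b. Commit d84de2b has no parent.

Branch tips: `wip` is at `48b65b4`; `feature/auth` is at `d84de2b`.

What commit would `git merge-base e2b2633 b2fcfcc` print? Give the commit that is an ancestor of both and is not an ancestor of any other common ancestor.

Ancestors of e2b2633: {c7566d9, d84de2b, e2b2633}.
Ancestors of b2fcfcc: {a84125e, b2fcfcc, d84de2b}.
Common ancestors: {d84de2b}.
The only common ancestor is d84de2b, so it is the merge base.

d84de2b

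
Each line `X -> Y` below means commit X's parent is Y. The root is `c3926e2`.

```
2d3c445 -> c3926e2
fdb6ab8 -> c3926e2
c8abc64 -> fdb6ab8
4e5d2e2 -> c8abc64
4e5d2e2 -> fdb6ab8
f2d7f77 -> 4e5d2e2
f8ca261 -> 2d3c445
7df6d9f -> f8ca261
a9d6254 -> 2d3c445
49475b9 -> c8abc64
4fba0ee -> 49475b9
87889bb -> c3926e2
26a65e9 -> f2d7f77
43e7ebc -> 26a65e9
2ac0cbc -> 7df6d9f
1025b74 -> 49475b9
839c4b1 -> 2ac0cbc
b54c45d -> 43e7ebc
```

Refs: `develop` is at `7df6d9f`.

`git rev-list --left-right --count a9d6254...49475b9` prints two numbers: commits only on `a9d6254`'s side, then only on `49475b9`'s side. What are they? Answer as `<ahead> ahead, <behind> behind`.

2 ahead, 3 behind

Reachable from a9d6254: {2d3c445, a9d6254, c3926e2}.
Reachable from 49475b9: {49475b9, c3926e2, c8abc64, fdb6ab8}.
Only in a9d6254's history (ahead): {2d3c445, a9d6254} — 2.
Only in 49475b9's history (behind): {49475b9, c8abc64, fdb6ab8} — 3.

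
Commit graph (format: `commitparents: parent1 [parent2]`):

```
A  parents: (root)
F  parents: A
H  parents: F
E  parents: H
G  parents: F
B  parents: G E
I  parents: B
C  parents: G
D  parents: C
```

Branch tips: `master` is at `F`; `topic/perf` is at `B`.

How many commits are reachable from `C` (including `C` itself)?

Walking parent pointers from C: reachable set = {A, C, F, G}.
That is 4 commits.

4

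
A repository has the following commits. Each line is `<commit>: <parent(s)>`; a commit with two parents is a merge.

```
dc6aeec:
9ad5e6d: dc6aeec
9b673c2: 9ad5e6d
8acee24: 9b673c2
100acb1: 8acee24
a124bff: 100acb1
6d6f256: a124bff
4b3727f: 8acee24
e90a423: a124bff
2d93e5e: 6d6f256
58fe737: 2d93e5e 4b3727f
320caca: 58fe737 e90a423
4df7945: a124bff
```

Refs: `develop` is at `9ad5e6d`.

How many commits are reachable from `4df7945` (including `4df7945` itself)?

Walking parent pointers from 4df7945: reachable set = {100acb1, 4df7945, 8acee24, 9ad5e6d, 9b673c2, a124bff, dc6aeec}.
That is 7 commits.

7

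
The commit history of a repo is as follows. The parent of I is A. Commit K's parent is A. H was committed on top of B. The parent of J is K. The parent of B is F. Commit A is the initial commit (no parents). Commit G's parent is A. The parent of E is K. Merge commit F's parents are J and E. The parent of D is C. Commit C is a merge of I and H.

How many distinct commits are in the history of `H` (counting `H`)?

7

Walking parent pointers from H: reachable set = {A, B, E, F, H, J, K}.
That is 7 commits.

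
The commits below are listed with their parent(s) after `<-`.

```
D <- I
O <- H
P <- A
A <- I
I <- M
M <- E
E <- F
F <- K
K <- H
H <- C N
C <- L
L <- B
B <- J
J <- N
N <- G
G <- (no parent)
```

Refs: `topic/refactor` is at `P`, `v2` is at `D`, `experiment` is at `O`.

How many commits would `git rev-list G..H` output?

Reachable from H: {B, C, G, H, J, L, N}.
Reachable from G: {G}.
In H's history but not G's: {B, C, H, J, L, N} — 6 commits.

6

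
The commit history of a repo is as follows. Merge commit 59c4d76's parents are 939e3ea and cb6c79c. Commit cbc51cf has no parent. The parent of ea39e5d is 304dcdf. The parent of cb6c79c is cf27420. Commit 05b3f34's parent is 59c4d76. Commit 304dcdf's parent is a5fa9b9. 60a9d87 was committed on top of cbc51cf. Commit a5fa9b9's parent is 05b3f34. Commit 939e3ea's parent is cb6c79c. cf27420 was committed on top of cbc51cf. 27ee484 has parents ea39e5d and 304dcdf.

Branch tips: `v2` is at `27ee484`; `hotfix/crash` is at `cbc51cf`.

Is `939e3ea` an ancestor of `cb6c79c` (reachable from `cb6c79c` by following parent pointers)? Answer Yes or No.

Ancestors of cb6c79c: {cb6c79c, cbc51cf, cf27420}.
939e3ea is not in that set, so it is not an ancestor of cb6c79c.

No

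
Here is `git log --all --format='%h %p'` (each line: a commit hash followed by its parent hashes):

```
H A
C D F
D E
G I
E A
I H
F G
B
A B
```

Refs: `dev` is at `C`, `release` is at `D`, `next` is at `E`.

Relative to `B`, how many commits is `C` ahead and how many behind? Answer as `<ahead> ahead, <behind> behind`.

Reachable from C: {A, B, C, D, E, F, G, H, I}.
Reachable from B: {B}.
Only in C's history (ahead): {A, C, D, E, F, G, H, I} — 8.
Only in B's history (behind): {} — 0.

8 ahead, 0 behind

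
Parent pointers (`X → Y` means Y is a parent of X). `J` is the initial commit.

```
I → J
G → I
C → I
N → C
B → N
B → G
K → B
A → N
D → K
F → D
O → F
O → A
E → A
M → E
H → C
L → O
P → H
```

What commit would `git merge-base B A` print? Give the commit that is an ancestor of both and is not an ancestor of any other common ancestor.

Ancestors of B: {B, C, G, I, J, N}.
Ancestors of A: {A, C, I, J, N}.
Common ancestors: {C, I, J, N}.
Among these, N is not an ancestor of any other common ancestor — it is the merge base.

N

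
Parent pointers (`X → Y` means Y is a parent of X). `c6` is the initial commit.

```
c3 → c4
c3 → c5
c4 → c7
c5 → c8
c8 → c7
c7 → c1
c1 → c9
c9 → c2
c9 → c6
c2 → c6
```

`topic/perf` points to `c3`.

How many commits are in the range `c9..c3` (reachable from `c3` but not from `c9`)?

Reachable from c3: {c1, c2, c3, c4, c5, c6, c7, c8, c9}.
Reachable from c9: {c2, c6, c9}.
In c3's history but not c9's: {c1, c3, c4, c5, c7, c8} — 6 commits.

6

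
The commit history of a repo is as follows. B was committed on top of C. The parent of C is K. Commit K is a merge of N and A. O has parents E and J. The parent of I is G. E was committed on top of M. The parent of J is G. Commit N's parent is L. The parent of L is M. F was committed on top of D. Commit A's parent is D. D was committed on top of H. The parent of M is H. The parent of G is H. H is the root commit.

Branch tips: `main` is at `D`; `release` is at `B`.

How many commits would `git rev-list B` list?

Walking parent pointers from B: reachable set = {A, B, C, D, H, K, L, M, N}.
That is 9 commits.

9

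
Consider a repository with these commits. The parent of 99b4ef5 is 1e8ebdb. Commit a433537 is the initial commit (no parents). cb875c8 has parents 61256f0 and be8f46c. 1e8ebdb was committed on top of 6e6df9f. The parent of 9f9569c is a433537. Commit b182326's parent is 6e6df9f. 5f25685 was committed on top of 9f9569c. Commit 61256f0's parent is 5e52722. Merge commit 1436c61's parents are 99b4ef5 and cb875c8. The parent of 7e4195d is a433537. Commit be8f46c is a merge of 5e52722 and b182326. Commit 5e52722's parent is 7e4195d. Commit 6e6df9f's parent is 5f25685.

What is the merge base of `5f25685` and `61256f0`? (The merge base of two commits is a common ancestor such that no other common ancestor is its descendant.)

a433537

Ancestors of 5f25685: {5f25685, 9f9569c, a433537}.
Ancestors of 61256f0: {5e52722, 61256f0, 7e4195d, a433537}.
Common ancestors: {a433537}.
The only common ancestor is a433537, so it is the merge base.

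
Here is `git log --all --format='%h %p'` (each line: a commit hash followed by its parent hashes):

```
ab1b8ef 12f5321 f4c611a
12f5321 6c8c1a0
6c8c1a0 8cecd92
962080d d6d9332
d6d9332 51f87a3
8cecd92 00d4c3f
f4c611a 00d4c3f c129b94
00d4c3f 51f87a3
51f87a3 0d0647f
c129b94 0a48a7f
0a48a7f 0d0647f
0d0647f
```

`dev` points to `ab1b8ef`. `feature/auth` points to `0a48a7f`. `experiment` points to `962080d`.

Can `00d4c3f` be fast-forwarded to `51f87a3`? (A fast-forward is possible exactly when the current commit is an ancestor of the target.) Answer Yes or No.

No

A fast-forward from 00d4c3f to 51f87a3 is possible iff 00d4c3f is an ancestor of 51f87a3.
Ancestors of 51f87a3: {0d0647f, 51f87a3}.
00d4c3f is not among them, so fast-forward is not possible.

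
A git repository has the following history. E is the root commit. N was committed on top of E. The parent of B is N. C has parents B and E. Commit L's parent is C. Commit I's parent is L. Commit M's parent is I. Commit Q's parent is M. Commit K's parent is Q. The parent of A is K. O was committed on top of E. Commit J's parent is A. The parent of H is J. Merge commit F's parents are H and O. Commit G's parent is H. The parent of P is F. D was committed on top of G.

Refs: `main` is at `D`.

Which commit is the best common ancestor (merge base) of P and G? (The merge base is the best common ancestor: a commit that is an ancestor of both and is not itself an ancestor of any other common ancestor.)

Ancestors of P: {A, B, C, E, F, H, I, J, K, L, M, N, O, P, Q}.
Ancestors of G: {A, B, C, E, G, H, I, J, K, L, M, N, Q}.
Common ancestors: {A, B, C, E, H, I, J, K, L, M, N, Q}.
Among these, H is not an ancestor of any other common ancestor — it is the merge base.

H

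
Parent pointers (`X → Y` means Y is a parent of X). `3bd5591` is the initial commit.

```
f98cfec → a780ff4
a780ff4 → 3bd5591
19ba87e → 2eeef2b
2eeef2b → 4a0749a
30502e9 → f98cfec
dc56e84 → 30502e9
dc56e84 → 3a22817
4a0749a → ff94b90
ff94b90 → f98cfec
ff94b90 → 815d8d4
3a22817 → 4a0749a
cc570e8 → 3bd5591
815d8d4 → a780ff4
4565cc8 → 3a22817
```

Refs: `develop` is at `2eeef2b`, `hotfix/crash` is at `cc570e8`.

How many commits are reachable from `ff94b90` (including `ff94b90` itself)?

Walking parent pointers from ff94b90: reachable set = {3bd5591, 815d8d4, a780ff4, f98cfec, ff94b90}.
That is 5 commits.

5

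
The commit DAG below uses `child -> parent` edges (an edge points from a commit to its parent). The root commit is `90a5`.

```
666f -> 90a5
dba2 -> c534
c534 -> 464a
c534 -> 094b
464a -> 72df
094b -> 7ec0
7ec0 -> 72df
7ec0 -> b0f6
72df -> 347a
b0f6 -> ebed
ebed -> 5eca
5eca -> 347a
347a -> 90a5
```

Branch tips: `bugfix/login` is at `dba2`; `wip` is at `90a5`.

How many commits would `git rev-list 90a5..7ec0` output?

Reachable from 7ec0: {347a, 5eca, 72df, 7ec0, 90a5, b0f6, ebed}.
Reachable from 90a5: {90a5}.
In 7ec0's history but not 90a5's: {347a, 5eca, 72df, 7ec0, b0f6, ebed} — 6 commits.

6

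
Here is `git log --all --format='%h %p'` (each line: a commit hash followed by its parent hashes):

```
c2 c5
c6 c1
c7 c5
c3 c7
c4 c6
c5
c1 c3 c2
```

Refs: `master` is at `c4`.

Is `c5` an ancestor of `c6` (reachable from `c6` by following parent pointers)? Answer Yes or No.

Ancestors of c6 (commits reachable by following parents): {c1, c2, c3, c5, c6, c7}.
c5 is in that set, so it is an ancestor of c6.

Yes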